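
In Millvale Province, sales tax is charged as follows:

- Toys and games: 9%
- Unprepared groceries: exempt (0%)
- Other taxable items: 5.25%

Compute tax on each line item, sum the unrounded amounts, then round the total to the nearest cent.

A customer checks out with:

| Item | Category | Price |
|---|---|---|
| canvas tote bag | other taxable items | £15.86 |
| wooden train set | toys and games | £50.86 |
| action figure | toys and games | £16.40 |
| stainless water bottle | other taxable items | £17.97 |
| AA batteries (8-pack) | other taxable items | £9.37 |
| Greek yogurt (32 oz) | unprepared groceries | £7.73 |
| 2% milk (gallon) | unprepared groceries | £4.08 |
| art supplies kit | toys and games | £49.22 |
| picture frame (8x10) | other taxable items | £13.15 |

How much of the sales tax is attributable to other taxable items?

Canvas tote bag £15.86: other taxable items → 5.25% → £0.83265
Stainless water bottle £17.97: other taxable items → 5.25% → £0.943425
AA batteries (8-pack) £9.37: other taxable items → 5.25% → £0.491925
Picture frame (8x10) £13.15: other taxable items → 5.25% → £0.690375
Tax on other taxable items: unrounded sum = £2.958375 → £2.96

£2.96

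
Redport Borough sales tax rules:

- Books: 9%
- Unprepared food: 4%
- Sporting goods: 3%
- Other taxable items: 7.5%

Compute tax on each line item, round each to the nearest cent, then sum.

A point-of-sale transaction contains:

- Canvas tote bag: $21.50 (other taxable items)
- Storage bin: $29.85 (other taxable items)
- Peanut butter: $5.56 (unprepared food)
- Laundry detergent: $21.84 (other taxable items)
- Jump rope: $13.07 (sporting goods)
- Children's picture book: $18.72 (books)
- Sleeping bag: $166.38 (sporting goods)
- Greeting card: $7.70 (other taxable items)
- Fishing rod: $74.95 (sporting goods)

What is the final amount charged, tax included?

Canvas tote bag $21.50: other taxable items → 7.5% → $1.61
Storage bin $29.85: other taxable items → 7.5% → $2.24
Peanut butter $5.56: unprepared food → 4% → $0.22
Laundry detergent $21.84: other taxable items → 7.5% → $1.64
Jump rope $13.07: sporting goods → 3% → $0.39
Children's picture book $18.72: books → 9% → $1.68
Sleeping bag $166.38: sporting goods → 3% → $4.99
Greeting card $7.70: other taxable items → 7.5% → $0.58
Fishing rod $74.95: sporting goods → 3% → $2.25
Subtotal = $359.57; tax = $15.60; total due = $375.17

$375.17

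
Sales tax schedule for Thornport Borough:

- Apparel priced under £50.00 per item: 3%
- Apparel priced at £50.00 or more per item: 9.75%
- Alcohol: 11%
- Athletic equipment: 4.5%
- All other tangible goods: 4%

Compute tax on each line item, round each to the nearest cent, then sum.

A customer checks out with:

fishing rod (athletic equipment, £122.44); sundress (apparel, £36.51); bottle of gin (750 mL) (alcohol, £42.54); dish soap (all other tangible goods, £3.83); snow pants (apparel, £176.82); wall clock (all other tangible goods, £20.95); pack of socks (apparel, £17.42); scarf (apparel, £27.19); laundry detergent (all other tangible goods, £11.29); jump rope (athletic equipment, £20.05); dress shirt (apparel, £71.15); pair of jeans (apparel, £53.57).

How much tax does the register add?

Fishing rod £122.44: athletic equipment → 4.5% → £5.51
Sundress £36.51: apparel, under £50.00 → 3% → £1.10
Bottle of gin (750 mL) £42.54: alcohol → 11% → £4.68
Dish soap £3.83: all other tangible goods → 4% → £0.15
Snow pants £176.82: apparel, £50.00 or more → 9.75% → £17.24
Wall clock £20.95: all other tangible goods → 4% → £0.84
Pack of socks £17.42: apparel, under £50.00 → 3% → £0.52
Scarf £27.19: apparel, under £50.00 → 3% → £0.82
Laundry detergent £11.29: all other tangible goods → 4% → £0.45
Jump rope £20.05: athletic equipment → 4.5% → £0.90
Dress shirt £71.15: apparel, £50.00 or more → 9.75% → £6.94
Pair of jeans £53.57: apparel, £50.00 or more → 9.75% → £5.22
Total tax = £5.51 + £1.10 + £4.68 + £0.15 + £17.24 + £0.84 + £0.52 + £0.82 + £0.45 + £0.90 + £6.94 + £5.22 = £44.37

£44.37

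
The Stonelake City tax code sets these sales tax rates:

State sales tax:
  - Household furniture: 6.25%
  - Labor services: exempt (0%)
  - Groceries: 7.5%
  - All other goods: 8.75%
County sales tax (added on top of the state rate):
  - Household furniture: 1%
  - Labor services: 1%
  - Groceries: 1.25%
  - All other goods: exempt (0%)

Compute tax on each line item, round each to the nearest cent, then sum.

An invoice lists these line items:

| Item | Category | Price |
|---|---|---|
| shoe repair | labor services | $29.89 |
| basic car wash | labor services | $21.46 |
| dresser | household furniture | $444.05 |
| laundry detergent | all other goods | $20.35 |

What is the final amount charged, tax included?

$550.23

Shoe repair $29.89: labor services → 0% + 1% county = 1% → $0.30
Basic car wash $21.46: labor services → 0% + 1% county = 1% → $0.21
Dresser $444.05: household furniture → 6.25% + 1% county = 7.25% → $32.19
Laundry detergent $20.35: all other goods → 8.75% + 0% county = 8.75% → $1.78
Subtotal = $515.75; tax = $34.48; total due = $550.23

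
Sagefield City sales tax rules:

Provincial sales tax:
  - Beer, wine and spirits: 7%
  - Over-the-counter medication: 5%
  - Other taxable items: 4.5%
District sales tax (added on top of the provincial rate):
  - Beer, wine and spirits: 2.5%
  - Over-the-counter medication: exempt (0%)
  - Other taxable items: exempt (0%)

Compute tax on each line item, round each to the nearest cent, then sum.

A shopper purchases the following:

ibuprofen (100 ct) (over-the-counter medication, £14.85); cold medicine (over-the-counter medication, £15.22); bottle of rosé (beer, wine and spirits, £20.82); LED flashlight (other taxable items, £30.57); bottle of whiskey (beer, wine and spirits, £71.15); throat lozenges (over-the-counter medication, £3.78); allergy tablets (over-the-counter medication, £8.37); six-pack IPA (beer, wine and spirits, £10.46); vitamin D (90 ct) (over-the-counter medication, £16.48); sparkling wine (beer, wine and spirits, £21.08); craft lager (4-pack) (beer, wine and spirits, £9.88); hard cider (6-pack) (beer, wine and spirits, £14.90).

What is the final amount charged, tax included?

£255.96

Ibuprofen (100 ct) £14.85: over-the-counter medication → 5% + 0% district = 5% → £0.74
Cold medicine £15.22: over-the-counter medication → 5% + 0% district = 5% → £0.76
Bottle of rosé £20.82: beer, wine and spirits → 7% + 2.5% district = 9.5% → £1.98
LED flashlight £30.57: other taxable items → 4.5% + 0% district = 4.5% → £1.38
Bottle of whiskey £71.15: beer, wine and spirits → 7% + 2.5% district = 9.5% → £6.76
Throat lozenges £3.78: over-the-counter medication → 5% + 0% district = 5% → £0.19
Allergy tablets £8.37: over-the-counter medication → 5% + 0% district = 5% → £0.42
Six-pack IPA £10.46: beer, wine and spirits → 7% + 2.5% district = 9.5% → £0.99
Vitamin D (90 ct) £16.48: over-the-counter medication → 5% + 0% district = 5% → £0.82
Sparkling wine £21.08: beer, wine and spirits → 7% + 2.5% district = 9.5% → £2.00
Craft lager (4-pack) £9.88: beer, wine and spirits → 7% + 2.5% district = 9.5% → £0.94
Hard cider (6-pack) £14.90: beer, wine and spirits → 7% + 2.5% district = 9.5% → £1.42
Subtotal = £237.56; tax = £18.40; total due = £255.96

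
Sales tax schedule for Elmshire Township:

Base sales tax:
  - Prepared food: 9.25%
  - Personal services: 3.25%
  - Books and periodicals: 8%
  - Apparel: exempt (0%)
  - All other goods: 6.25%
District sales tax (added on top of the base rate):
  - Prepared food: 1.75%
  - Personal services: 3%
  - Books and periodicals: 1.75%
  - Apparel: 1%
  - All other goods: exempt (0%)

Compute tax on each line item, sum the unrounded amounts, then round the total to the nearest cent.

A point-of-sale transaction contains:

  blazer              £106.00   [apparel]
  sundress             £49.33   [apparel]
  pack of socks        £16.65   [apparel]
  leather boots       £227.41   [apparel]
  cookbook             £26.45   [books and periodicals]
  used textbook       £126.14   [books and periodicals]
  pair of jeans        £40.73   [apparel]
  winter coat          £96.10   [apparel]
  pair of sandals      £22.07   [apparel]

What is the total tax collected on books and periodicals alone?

Cookbook £26.45: books and periodicals → 8% + 1.75% district = 9.75% → £2.578875
Used textbook £126.14: books and periodicals → 8% + 1.75% district = 9.75% → £12.29865
Tax on books and periodicals: unrounded sum = £14.877525 → £14.88

£14.88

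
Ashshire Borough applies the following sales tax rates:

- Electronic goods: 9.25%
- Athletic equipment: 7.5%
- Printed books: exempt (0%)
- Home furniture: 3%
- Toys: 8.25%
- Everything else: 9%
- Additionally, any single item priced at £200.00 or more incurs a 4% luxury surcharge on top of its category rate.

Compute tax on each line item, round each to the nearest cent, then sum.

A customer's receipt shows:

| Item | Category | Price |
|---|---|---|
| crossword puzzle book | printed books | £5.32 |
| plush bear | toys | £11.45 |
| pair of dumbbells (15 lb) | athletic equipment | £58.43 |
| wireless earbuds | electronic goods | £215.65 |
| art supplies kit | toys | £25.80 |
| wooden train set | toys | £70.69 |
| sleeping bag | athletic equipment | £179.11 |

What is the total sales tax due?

Crossword puzzle book £5.32: printed books → 0% → £0.00
Plush bear £11.45: toys → 8.25% → £0.94
Pair of dumbbells (15 lb) £58.43: athletic equipment → 7.5% → £4.38
Wireless earbuds £215.65: electronic goods → 9.25% + 4% surcharge = 13.25% → £28.57
Art supplies kit £25.80: toys → 8.25% → £2.13
Wooden train set £70.69: toys → 8.25% → £5.83
Sleeping bag £179.11: athletic equipment → 7.5% → £13.43
Total tax = £0.94 + £4.38 + £28.57 + £2.13 + £5.83 + £13.43 = £55.28

£55.28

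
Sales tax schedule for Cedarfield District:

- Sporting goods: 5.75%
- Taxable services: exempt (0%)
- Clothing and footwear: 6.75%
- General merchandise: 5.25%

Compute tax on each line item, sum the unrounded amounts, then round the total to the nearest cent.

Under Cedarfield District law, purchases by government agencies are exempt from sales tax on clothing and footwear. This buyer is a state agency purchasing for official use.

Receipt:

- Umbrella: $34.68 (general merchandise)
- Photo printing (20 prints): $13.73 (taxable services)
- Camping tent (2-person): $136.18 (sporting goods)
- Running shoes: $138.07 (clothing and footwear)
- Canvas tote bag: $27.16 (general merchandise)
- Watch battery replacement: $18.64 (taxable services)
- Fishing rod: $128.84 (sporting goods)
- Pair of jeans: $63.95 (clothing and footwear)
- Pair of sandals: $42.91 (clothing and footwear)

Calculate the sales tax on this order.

Umbrella $34.68: general merchandise → 5.25% → $1.8207
Photo printing (20 prints) $13.73: taxable services → 0% → $0.00
Camping tent (2-person) $136.18: sporting goods → 5.75% → $7.83035
Running shoes $138.07: clothing and footwear, buyer-exempt → 0% → $0.00
Canvas tote bag $27.16: general merchandise → 5.25% → $1.4259
Watch battery replacement $18.64: taxable services → 0% → $0.00
Fishing rod $128.84: sporting goods → 5.75% → $7.4083
Pair of jeans $63.95: clothing and footwear, buyer-exempt → 0% → $0.00
Pair of sandals $42.91: clothing and footwear, buyer-exempt → 0% → $0.00
Unrounded tax sum = $18.48525 → $18.49

$18.49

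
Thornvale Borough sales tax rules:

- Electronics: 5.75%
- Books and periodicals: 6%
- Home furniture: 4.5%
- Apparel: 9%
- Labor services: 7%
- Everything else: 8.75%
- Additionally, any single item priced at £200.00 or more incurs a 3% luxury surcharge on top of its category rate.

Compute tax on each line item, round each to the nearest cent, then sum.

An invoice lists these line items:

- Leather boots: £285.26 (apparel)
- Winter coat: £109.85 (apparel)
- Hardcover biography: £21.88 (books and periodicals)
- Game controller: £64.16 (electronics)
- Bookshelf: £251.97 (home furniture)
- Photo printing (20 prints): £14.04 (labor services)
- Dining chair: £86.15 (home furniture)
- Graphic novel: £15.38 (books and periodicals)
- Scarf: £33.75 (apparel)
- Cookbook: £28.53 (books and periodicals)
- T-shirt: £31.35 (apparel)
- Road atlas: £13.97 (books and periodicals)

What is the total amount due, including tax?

Leather boots £285.26: apparel → 9% + 3% surcharge = 12% → £34.23
Winter coat £109.85: apparel → 9% → £9.89
Hardcover biography £21.88: books and periodicals → 6% → £1.31
Game controller £64.16: electronics → 5.75% → £3.69
Bookshelf £251.97: home furniture → 4.5% + 3% surcharge = 7.5% → £18.90
Photo printing (20 prints) £14.04: labor services → 7% → £0.98
Dining chair £86.15: home furniture → 4.5% → £3.88
Graphic novel £15.38: books and periodicals → 6% → £0.92
Scarf £33.75: apparel → 9% → £3.04
Cookbook £28.53: books and periodicals → 6% → £1.71
T-shirt £31.35: apparel → 9% → £2.82
Road atlas £13.97: books and periodicals → 6% → £0.84
Subtotal = £956.29; tax = £82.21; total due = £1038.50

£1038.50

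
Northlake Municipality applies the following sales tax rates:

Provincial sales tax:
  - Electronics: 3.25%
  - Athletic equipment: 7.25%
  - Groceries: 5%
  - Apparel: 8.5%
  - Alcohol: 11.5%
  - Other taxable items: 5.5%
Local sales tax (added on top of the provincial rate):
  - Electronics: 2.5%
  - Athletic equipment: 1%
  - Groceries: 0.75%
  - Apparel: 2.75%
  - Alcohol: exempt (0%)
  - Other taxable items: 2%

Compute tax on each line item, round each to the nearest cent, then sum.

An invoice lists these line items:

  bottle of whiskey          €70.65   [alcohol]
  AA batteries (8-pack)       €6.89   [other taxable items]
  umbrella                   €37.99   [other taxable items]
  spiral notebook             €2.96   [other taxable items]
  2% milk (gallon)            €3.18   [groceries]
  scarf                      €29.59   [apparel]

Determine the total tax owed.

€15.22

Bottle of whiskey €70.65: alcohol → 11.5% + 0% local = 11.5% → €8.12
AA batteries (8-pack) €6.89: other taxable items → 5.5% + 2% local = 7.5% → €0.52
Umbrella €37.99: other taxable items → 5.5% + 2% local = 7.5% → €2.85
Spiral notebook €2.96: other taxable items → 5.5% + 2% local = 7.5% → €0.22
2% milk (gallon) €3.18: groceries → 5% + 0.75% local = 5.75% → €0.18
Scarf €29.59: apparel → 8.5% + 2.75% local = 11.25% → €3.33
Total tax = €8.12 + €0.52 + €2.85 + €0.22 + €0.18 + €3.33 = €15.22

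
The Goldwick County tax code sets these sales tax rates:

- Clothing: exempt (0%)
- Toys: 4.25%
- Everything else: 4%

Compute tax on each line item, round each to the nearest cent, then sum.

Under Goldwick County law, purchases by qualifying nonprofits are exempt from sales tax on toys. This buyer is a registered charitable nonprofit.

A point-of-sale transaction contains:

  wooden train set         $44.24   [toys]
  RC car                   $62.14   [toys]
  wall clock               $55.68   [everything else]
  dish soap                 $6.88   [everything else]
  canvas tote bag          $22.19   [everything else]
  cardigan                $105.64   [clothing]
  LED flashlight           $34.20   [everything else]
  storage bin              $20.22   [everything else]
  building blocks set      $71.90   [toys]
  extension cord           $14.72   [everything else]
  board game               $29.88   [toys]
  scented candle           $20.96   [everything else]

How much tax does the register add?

Wooden train set $44.24: toys, buyer-exempt → 0% → $0.00
RC car $62.14: toys, buyer-exempt → 0% → $0.00
Wall clock $55.68: everything else → 4% → $2.23
Dish soap $6.88: everything else → 4% → $0.28
Canvas tote bag $22.19: everything else → 4% → $0.89
Cardigan $105.64: clothing → 0% → $0.00
LED flashlight $34.20: everything else → 4% → $1.37
Storage bin $20.22: everything else → 4% → $0.81
Building blocks set $71.90: toys, buyer-exempt → 0% → $0.00
Extension cord $14.72: everything else → 4% → $0.59
Board game $29.88: toys, buyer-exempt → 0% → $0.00
Scented candle $20.96: everything else → 4% → $0.84
Total tax = $2.23 + $0.28 + $0.89 + $1.37 + $0.81 + $0.59 + $0.84 = $7.01

$7.01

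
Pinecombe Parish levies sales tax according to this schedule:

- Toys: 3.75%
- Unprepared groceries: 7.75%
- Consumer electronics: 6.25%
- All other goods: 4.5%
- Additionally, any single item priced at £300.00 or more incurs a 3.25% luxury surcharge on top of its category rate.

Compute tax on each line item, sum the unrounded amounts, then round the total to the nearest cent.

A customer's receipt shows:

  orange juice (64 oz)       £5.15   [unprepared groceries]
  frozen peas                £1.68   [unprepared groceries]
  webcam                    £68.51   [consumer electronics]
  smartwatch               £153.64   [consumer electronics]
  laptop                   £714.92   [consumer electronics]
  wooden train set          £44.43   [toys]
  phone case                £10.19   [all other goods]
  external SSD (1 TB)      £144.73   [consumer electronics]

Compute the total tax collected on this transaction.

Orange juice (64 oz) £5.15: unprepared groceries → 7.75% → £0.399125
Frozen peas £1.68: unprepared groceries → 7.75% → £0.1302
Webcam £68.51: consumer electronics → 6.25% → £4.281875
Smartwatch £153.64: consumer electronics → 6.25% → £9.6025
Laptop £714.92: consumer electronics → 6.25% + 3.25% surcharge = 9.5% → £67.9174
Wooden train set £44.43: toys → 3.75% → £1.666125
Phone case £10.19: all other goods → 4.5% → £0.45855
External SSD (1 TB) £144.73: consumer electronics → 6.25% → £9.045625
Unrounded tax sum = £93.5014 → £93.50

£93.50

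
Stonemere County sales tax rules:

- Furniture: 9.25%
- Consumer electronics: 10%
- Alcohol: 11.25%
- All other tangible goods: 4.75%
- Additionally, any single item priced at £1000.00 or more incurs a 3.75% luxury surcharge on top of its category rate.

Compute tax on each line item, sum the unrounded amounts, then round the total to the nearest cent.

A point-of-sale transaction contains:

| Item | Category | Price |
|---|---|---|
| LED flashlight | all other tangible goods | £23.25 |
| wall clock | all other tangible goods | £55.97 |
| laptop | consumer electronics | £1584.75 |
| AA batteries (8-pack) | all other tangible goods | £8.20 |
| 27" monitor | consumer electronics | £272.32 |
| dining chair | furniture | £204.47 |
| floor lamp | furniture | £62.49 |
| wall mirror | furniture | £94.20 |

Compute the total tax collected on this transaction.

£282.69

LED flashlight £23.25: all other tangible goods → 4.75% → £1.104375
Wall clock £55.97: all other tangible goods → 4.75% → £2.658575
Laptop £1584.75: consumer electronics → 10% + 3.75% surcharge = 13.75% → £217.903125
AA batteries (8-pack) £8.20: all other tangible goods → 4.75% → £0.3895
27" monitor £272.32: consumer electronics → 10% → £27.232
Dining chair £204.47: furniture → 9.25% → £18.913475
Floor lamp £62.49: furniture → 9.25% → £5.780325
Wall mirror £94.20: furniture → 9.25% → £8.7135
Unrounded tax sum = £282.694875 → £282.69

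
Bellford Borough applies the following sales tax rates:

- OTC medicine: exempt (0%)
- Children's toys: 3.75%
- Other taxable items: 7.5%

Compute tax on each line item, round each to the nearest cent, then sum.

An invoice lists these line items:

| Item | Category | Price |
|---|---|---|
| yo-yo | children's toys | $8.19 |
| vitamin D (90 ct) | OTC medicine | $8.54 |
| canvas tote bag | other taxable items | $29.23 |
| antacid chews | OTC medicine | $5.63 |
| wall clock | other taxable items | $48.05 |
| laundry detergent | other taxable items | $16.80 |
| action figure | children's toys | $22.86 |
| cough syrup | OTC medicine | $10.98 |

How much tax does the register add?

$8.22

Yo-yo $8.19: children's toys → 3.75% → $0.31
Vitamin D (90 ct) $8.54: OTC medicine → 0% → $0.00
Canvas tote bag $29.23: other taxable items → 7.5% → $2.19
Antacid chews $5.63: OTC medicine → 0% → $0.00
Wall clock $48.05: other taxable items → 7.5% → $3.60
Laundry detergent $16.80: other taxable items → 7.5% → $1.26
Action figure $22.86: children's toys → 3.75% → $0.86
Cough syrup $10.98: OTC medicine → 0% → $0.00
Total tax = $0.31 + $2.19 + $3.60 + $1.26 + $0.86 = $8.22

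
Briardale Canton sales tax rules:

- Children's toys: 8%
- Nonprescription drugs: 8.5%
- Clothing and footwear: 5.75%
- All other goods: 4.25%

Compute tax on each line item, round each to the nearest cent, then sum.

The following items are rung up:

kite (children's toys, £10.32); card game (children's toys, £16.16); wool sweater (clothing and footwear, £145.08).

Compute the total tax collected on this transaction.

Kite £10.32: children's toys → 8% → £0.83
Card game £16.16: children's toys → 8% → £1.29
Wool sweater £145.08: clothing and footwear → 5.75% → £8.34
Total tax = £0.83 + £1.29 + £8.34 = £10.46

£10.46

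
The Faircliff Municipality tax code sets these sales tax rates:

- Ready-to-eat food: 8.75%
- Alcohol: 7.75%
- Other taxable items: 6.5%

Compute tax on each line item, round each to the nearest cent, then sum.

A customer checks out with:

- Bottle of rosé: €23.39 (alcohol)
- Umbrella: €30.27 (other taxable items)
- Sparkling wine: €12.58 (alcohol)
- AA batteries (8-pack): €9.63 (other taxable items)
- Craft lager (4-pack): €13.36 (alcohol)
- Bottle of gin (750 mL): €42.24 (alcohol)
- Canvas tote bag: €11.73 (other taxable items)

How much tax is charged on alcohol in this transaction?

€7.09

Bottle of rosé €23.39: alcohol → 7.75% → €1.81
Sparkling wine €12.58: alcohol → 7.75% → €0.97
Craft lager (4-pack) €13.36: alcohol → 7.75% → €1.04
Bottle of gin (750 mL) €42.24: alcohol → 7.75% → €3.27
Tax on alcohol = €1.81 + €0.97 + €1.04 + €3.27 = €7.09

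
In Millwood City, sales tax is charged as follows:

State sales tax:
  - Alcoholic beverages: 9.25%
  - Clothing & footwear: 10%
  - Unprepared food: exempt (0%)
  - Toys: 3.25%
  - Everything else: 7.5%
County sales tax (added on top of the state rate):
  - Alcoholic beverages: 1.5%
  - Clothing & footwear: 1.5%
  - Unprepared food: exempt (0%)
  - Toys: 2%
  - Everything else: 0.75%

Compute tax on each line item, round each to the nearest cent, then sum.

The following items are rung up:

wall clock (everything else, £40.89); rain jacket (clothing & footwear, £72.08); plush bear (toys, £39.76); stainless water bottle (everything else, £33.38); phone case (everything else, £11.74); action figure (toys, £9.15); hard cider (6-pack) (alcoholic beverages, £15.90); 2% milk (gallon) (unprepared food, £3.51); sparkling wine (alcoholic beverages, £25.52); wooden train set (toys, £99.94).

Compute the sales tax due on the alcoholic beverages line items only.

£4.45

Hard cider (6-pack) £15.90: alcoholic beverages → 9.25% + 1.5% county = 10.75% → £1.71
Sparkling wine £25.52: alcoholic beverages → 9.25% + 1.5% county = 10.75% → £2.74
Tax on alcoholic beverages = £1.71 + £2.74 = £4.45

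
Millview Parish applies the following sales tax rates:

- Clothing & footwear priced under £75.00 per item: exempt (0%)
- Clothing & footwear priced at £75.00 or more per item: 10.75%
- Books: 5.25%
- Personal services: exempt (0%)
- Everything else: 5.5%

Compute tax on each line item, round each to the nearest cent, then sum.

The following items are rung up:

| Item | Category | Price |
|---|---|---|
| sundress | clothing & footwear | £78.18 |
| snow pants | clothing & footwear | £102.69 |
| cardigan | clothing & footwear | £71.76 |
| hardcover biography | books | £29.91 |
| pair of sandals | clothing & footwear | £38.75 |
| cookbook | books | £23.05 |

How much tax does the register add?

£22.22

Sundress £78.18: clothing & footwear, £75.00 or more → 10.75% → £8.40
Snow pants £102.69: clothing & footwear, £75.00 or more → 10.75% → £11.04
Cardigan £71.76: clothing & footwear, under £75.00 → 0% → £0.00
Hardcover biography £29.91: books → 5.25% → £1.57
Pair of sandals £38.75: clothing & footwear, under £75.00 → 0% → £0.00
Cookbook £23.05: books → 5.25% → £1.21
Total tax = £8.40 + £11.04 + £1.57 + £1.21 = £22.22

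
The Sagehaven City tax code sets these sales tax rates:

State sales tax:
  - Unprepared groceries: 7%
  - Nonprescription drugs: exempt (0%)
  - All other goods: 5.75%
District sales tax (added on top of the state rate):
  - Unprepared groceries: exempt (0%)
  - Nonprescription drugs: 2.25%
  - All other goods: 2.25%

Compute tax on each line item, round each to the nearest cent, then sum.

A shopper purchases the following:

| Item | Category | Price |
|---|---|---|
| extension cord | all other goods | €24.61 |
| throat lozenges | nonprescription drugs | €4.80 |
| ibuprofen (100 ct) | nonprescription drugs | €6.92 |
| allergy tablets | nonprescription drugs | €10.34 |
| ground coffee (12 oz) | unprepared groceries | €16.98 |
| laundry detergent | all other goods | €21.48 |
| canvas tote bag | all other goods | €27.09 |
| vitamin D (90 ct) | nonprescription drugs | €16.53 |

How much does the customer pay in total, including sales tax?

€136.67

Extension cord €24.61: all other goods → 5.75% + 2.25% district = 8% → €1.97
Throat lozenges €4.80: nonprescription drugs → 0% + 2.25% district = 2.25% → €0.11
Ibuprofen (100 ct) €6.92: nonprescription drugs → 0% + 2.25% district = 2.25% → €0.16
Allergy tablets €10.34: nonprescription drugs → 0% + 2.25% district = 2.25% → €0.23
Ground coffee (12 oz) €16.98: unprepared groceries → 7% + 0% district = 7% → €1.19
Laundry detergent €21.48: all other goods → 5.75% + 2.25% district = 8% → €1.72
Canvas tote bag €27.09: all other goods → 5.75% + 2.25% district = 8% → €2.17
Vitamin D (90 ct) €16.53: nonprescription drugs → 0% + 2.25% district = 2.25% → €0.37
Subtotal = €128.75; tax = €7.92; total due = €136.67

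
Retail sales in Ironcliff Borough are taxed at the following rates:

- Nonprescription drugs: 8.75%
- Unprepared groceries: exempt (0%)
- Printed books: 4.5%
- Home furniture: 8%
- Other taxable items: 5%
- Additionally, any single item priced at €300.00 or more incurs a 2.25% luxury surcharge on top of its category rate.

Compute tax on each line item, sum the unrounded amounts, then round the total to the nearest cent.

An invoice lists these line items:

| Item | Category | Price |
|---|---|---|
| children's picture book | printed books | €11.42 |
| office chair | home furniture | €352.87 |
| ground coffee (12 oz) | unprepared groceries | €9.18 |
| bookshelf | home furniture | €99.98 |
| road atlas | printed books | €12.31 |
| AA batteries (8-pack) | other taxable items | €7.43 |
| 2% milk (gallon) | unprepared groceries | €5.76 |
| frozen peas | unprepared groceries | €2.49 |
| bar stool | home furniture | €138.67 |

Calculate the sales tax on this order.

€56.70

Children's picture book €11.42: printed books → 4.5% → €0.5139
Office chair €352.87: home furniture → 8% + 2.25% surcharge = 10.25% → €36.169175
Ground coffee (12 oz) €9.18: unprepared groceries → 0% → €0.00
Bookshelf €99.98: home furniture → 8% → €7.9984
Road atlas €12.31: printed books → 4.5% → €0.55395
AA batteries (8-pack) €7.43: other taxable items → 5% → €0.3715
2% milk (gallon) €5.76: unprepared groceries → 0% → €0.00
Frozen peas €2.49: unprepared groceries → 0% → €0.00
Bar stool €138.67: home furniture → 8% → €11.0936
Unrounded tax sum = €56.700525 → €56.70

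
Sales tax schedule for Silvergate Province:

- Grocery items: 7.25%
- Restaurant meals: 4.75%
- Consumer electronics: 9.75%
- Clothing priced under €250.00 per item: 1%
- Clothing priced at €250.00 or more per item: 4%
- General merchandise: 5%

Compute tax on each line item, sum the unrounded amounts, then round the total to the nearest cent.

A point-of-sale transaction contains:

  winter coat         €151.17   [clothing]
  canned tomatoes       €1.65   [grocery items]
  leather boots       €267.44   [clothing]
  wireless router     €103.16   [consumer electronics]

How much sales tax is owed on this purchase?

Winter coat €151.17: clothing, under €250.00 → 1% → €1.5117
Canned tomatoes €1.65: grocery items → 7.25% → €0.119625
Leather boots €267.44: clothing, €250.00 or more → 4% → €10.6976
Wireless router €103.16: consumer electronics → 9.75% → €10.0581
Unrounded tax sum = €22.387025 → €22.39

€22.39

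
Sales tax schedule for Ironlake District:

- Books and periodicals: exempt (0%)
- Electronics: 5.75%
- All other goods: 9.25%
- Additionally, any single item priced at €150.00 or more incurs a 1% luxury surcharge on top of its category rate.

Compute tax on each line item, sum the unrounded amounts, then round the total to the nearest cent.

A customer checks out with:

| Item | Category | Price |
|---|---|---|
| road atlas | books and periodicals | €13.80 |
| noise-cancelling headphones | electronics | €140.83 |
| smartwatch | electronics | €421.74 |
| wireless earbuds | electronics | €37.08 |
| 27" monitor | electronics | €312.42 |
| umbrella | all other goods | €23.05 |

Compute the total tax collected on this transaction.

€61.92

Road atlas €13.80: books and periodicals → 0% → €0.00
Noise-cancelling headphones €140.83: electronics → 5.75% → €8.097725
Smartwatch €421.74: electronics → 5.75% + 1% surcharge = 6.75% → €28.46745
Wireless earbuds €37.08: electronics → 5.75% → €2.1321
27" monitor €312.42: electronics → 5.75% + 1% surcharge = 6.75% → €21.08835
Umbrella €23.05: all other goods → 9.25% → €2.132125
Unrounded tax sum = €61.91775 → €61.92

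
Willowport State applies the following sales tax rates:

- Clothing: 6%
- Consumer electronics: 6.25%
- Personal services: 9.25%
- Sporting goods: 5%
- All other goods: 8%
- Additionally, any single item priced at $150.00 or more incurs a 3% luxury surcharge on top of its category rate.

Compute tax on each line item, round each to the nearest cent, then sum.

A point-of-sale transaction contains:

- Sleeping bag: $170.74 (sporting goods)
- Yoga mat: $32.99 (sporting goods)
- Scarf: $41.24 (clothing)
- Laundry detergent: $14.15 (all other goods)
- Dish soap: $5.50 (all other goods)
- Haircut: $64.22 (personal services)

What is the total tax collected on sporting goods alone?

Sleeping bag $170.74: sporting goods → 5% + 3% surcharge = 8% → $13.66
Yoga mat $32.99: sporting goods → 5% → $1.65
Tax on sporting goods = $13.66 + $1.65 = $15.31

$15.31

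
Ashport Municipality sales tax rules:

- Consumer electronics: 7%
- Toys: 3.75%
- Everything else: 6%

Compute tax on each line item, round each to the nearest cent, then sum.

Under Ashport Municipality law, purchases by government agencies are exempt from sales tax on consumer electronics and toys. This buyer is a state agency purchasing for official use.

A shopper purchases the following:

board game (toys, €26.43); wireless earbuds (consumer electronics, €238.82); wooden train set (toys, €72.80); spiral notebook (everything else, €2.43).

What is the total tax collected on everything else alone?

€0.15

Spiral notebook €2.43: everything else → 6% → €0.15
Tax on everything else = €0.15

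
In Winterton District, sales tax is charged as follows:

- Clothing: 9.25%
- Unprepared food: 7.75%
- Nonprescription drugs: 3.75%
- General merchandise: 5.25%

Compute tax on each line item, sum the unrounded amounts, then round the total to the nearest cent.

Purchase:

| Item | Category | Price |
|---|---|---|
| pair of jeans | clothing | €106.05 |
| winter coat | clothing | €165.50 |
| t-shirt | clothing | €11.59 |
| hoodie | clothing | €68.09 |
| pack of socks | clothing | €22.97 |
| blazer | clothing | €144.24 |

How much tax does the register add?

€47.96

Pair of jeans €106.05: clothing → 9.25% → €9.809625
Winter coat €165.50: clothing → 9.25% → €15.30875
T-shirt €11.59: clothing → 9.25% → €1.072075
Hoodie €68.09: clothing → 9.25% → €6.298325
Pack of socks €22.97: clothing → 9.25% → €2.124725
Blazer €144.24: clothing → 9.25% → €13.3422
Unrounded tax sum = €47.9557 → €47.96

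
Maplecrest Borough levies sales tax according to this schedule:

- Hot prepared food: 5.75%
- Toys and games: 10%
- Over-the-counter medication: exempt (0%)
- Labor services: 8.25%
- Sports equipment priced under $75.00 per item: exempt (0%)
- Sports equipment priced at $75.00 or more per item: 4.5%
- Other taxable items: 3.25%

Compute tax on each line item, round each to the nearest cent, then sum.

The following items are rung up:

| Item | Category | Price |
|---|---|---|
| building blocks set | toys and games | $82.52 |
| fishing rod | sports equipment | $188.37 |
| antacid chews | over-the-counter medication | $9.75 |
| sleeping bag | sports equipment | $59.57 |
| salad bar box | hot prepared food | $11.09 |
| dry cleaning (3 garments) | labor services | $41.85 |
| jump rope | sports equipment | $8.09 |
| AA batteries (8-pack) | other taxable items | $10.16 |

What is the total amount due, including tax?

Building blocks set $82.52: toys and games → 10% → $8.25
Fishing rod $188.37: sports equipment, $75.00 or more → 4.5% → $8.48
Antacid chews $9.75: over-the-counter medication → 0% → $0.00
Sleeping bag $59.57: sports equipment, under $75.00 → 0% → $0.00
Salad bar box $11.09: hot prepared food → 5.75% → $0.64
Dry cleaning (3 garments) $41.85: labor services → 8.25% → $3.45
Jump rope $8.09: sports equipment, under $75.00 → 0% → $0.00
AA batteries (8-pack) $10.16: other taxable items → 3.25% → $0.33
Subtotal = $411.40; tax = $21.15; total due = $432.55

$432.55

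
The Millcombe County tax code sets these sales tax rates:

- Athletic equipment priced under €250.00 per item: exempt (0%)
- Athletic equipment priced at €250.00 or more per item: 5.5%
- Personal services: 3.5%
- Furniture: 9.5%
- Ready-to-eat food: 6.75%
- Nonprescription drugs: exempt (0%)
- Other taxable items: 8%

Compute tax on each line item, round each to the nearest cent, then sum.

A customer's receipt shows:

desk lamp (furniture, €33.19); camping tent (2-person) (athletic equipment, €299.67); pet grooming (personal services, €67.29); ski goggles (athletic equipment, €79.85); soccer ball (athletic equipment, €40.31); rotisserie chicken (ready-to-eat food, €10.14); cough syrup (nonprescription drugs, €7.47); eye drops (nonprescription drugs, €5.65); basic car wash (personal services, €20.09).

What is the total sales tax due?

€23.37

Desk lamp €33.19: furniture → 9.5% → €3.15
Camping tent (2-person) €299.67: athletic equipment, €250.00 or more → 5.5% → €16.48
Pet grooming €67.29: personal services → 3.5% → €2.36
Ski goggles €79.85: athletic equipment, under €250.00 → 0% → €0.00
Soccer ball €40.31: athletic equipment, under €250.00 → 0% → €0.00
Rotisserie chicken €10.14: ready-to-eat food → 6.75% → €0.68
Cough syrup €7.47: nonprescription drugs → 0% → €0.00
Eye drops €5.65: nonprescription drugs → 0% → €0.00
Basic car wash €20.09: personal services → 3.5% → €0.70
Total tax = €3.15 + €16.48 + €2.36 + €0.68 + €0.70 = €23.37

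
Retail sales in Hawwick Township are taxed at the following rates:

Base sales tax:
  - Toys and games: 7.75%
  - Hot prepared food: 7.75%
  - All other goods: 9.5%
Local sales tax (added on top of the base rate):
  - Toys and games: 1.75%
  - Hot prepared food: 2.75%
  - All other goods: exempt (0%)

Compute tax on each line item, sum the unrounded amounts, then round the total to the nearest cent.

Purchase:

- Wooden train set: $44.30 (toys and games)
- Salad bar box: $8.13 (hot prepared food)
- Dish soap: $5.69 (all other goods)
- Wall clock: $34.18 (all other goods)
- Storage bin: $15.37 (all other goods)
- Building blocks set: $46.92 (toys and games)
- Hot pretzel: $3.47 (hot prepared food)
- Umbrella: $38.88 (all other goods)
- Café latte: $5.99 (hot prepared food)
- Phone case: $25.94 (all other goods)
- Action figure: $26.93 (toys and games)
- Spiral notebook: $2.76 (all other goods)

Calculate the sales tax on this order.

$24.74

Wooden train set $44.30: toys and games → 7.75% + 1.75% local = 9.5% → $4.2085
Salad bar box $8.13: hot prepared food → 7.75% + 2.75% local = 10.5% → $0.85365
Dish soap $5.69: all other goods → 9.5% + 0% local = 9.5% → $0.54055
Wall clock $34.18: all other goods → 9.5% + 0% local = 9.5% → $3.2471
Storage bin $15.37: all other goods → 9.5% + 0% local = 9.5% → $1.46015
Building blocks set $46.92: toys and games → 7.75% + 1.75% local = 9.5% → $4.4574
Hot pretzel $3.47: hot prepared food → 7.75% + 2.75% local = 10.5% → $0.36435
Umbrella $38.88: all other goods → 9.5% + 0% local = 9.5% → $3.6936
Café latte $5.99: hot prepared food → 7.75% + 2.75% local = 10.5% → $0.62895
Phone case $25.94: all other goods → 9.5% + 0% local = 9.5% → $2.4643
Action figure $26.93: toys and games → 7.75% + 1.75% local = 9.5% → $2.55835
Spiral notebook $2.76: all other goods → 9.5% + 0% local = 9.5% → $0.2622
Unrounded tax sum = $24.7391 → $24.74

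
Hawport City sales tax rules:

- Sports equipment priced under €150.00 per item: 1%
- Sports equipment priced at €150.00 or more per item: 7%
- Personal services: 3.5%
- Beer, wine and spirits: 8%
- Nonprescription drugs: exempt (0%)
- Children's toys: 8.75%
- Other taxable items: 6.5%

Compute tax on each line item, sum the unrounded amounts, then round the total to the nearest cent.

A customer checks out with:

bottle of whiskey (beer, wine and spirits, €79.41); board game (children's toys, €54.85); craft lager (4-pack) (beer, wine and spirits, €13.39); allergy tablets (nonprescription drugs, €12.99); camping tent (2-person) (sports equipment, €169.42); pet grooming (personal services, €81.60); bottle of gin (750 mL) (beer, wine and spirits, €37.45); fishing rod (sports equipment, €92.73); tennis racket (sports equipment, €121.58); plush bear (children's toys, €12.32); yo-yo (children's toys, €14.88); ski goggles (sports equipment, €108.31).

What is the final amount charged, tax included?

Bottle of whiskey €79.41: beer, wine and spirits → 8% → €6.3528
Board game €54.85: children's toys → 8.75% → €4.799375
Craft lager (4-pack) €13.39: beer, wine and spirits → 8% → €1.0712
Allergy tablets €12.99: nonprescription drugs → 0% → €0.00
Camping tent (2-person) €169.42: sports equipment, €150.00 or more → 7% → €11.8594
Pet grooming €81.60: personal services → 3.5% → €2.856
Bottle of gin (750 mL) €37.45: beer, wine and spirits → 8% → €2.996
Fishing rod €92.73: sports equipment, under €150.00 → 1% → €0.9273
Tennis racket €121.58: sports equipment, under €150.00 → 1% → €1.2158
Plush bear €12.32: children's toys → 8.75% → €1.078
Yo-yo €14.88: children's toys → 8.75% → €1.302
Ski goggles €108.31: sports equipment, under €150.00 → 1% → €1.0831
Subtotal = €798.93; unrounded tax = €35.540975 → €35.54; total due = €834.47

€834.47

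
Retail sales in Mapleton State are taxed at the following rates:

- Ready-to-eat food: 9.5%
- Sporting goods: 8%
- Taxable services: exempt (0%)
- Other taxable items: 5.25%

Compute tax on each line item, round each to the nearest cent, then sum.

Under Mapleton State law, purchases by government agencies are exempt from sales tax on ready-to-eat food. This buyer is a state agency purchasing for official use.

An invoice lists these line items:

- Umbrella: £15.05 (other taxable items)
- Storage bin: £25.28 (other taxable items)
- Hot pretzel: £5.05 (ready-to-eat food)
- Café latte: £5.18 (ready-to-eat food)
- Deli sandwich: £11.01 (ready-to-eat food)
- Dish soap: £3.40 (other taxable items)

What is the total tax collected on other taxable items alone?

Umbrella £15.05: other taxable items → 5.25% → £0.79
Storage bin £25.28: other taxable items → 5.25% → £1.33
Dish soap £3.40: other taxable items → 5.25% → £0.18
Tax on other taxable items = £0.79 + £1.33 + £0.18 = £2.30

£2.30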